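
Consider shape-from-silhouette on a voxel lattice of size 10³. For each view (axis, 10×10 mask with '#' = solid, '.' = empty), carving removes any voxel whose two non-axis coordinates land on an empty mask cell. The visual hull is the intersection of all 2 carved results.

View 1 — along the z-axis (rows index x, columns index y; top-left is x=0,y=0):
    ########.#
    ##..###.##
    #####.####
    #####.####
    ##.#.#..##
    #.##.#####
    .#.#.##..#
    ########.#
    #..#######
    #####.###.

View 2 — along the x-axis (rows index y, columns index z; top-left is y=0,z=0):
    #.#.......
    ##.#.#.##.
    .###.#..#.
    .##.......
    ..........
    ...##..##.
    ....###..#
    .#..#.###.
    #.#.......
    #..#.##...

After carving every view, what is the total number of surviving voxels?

263 voxels

full grid |V| = 1000
[1] z-view keeps 78 columns → grid now 780
[2] x-view keeps 34 columns → grid now 263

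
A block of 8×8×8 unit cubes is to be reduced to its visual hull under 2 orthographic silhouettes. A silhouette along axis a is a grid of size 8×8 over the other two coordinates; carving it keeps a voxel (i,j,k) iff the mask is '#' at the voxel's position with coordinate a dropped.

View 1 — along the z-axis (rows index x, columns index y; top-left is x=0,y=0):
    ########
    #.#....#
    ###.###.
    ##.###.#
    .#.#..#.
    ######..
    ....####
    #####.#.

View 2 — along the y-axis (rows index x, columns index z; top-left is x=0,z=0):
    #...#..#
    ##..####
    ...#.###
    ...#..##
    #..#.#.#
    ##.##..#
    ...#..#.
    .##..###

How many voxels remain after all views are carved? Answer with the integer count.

start: 8×8×8 = 512 voxels
V1 z: intersect with XY mask (42 set) -- 336 left
V2 y: intersect with XZ mask (32 set) -- 164 left

164 voxels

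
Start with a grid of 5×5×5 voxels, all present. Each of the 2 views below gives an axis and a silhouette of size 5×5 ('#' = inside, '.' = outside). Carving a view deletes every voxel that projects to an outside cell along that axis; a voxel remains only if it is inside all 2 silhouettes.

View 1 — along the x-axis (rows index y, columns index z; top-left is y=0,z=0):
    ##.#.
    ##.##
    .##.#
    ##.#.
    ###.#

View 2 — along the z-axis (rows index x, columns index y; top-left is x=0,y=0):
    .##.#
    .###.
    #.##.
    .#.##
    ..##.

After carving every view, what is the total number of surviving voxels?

before carving: 125 voxels (5×5×5)
[1] x-view keeps 17 columns → grid now 85
[2] z-view keeps 14 columns → grid now 47

voxel count = 47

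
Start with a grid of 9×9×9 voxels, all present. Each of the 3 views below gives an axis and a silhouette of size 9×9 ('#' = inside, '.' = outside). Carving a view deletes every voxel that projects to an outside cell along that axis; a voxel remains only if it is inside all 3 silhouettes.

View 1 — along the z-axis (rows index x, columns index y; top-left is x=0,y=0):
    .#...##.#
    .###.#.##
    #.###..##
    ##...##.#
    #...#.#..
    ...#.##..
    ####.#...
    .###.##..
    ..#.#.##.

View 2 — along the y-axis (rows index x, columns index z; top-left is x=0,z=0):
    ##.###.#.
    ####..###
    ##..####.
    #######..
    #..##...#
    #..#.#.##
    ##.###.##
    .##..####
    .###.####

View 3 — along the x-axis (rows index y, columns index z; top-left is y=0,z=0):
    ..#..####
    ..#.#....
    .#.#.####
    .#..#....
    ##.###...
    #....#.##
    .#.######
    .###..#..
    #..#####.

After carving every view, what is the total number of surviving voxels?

start: 9×9×9 = 729 voxels
V1 z: intersect with XY mask (41 set) -- 369 left
V2 y: intersect with XZ mask (55 set) -- 257 left
V3 x: intersect with YZ mask (41 set) -- 133 left

133 voxels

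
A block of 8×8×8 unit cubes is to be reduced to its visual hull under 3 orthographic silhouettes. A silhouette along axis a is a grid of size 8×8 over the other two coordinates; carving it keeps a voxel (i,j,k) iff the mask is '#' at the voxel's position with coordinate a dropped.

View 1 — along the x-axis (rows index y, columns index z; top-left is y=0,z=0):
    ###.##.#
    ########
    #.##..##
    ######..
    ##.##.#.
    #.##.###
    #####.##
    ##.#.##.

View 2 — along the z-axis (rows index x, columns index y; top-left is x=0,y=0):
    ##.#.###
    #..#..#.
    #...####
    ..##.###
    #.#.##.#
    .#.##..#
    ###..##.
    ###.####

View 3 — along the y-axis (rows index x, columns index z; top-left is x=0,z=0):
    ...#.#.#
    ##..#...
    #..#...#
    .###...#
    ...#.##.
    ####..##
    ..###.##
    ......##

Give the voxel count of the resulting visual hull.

111 voxels

start: 8×8×8 = 512 voxels
step 1: project along x, AND mask (48/64) → |grid| = 384
step 2: project along z, AND mask (40/64) → |grid| = 240
step 3: project along y, AND mask (29/64) → |grid| = 111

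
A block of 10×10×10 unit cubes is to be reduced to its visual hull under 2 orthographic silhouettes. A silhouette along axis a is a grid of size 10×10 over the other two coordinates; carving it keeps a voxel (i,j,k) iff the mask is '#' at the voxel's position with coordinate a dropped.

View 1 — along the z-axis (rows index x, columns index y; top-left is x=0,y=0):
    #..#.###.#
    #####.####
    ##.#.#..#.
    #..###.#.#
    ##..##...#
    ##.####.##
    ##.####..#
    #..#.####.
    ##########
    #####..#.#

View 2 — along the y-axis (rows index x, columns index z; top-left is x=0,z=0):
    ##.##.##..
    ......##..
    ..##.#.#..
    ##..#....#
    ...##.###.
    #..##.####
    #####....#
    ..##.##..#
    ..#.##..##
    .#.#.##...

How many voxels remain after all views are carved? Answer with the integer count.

before carving: 1000 voxels (10×10×10)
carve view 1 (along z, XY-mask fill 69/100): 690 voxels remain
carve view 2 (along y, XZ-mask fill 48/100): 329 voxels remain

329 voxels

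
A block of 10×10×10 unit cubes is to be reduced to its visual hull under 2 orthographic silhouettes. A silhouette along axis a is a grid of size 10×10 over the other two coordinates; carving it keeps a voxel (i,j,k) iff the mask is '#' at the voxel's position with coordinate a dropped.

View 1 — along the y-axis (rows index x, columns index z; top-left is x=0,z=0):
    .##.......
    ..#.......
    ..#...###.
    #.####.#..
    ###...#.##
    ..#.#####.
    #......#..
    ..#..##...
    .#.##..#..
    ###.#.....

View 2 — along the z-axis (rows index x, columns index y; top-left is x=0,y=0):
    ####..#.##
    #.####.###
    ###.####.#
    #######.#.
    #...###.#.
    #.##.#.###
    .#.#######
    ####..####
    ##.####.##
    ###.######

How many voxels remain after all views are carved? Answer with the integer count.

initial block: 10^3 = 1000
[1] y-view keeps 38 columns → grid now 380
[2] z-view keeps 76 columns → grid now 282

282 voxels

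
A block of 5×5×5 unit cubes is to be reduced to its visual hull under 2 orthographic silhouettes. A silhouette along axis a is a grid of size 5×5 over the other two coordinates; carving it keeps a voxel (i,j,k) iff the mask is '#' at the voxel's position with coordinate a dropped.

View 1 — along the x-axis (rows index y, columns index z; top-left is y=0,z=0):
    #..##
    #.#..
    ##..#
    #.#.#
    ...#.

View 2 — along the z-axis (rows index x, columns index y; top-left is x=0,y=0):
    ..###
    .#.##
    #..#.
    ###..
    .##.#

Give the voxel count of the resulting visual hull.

voxel count = 33

full grid |V| = 125
carve view 1 (along x, YZ-mask fill 12/25): 60 voxels remain
carve view 2 (along z, XY-mask fill 14/25): 33 voxels remain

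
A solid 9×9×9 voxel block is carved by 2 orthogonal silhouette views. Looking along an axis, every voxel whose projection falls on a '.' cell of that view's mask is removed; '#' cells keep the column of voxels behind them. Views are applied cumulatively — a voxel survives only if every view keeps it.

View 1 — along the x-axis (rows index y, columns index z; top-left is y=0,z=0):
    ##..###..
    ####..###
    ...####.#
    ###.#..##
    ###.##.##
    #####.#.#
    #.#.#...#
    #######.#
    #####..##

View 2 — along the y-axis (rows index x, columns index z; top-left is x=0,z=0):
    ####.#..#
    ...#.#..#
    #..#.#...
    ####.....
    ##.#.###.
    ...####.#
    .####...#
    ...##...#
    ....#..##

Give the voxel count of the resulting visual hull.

|visual hull| = 239

before carving: 729 voxels (9×9×9)
V1 x: intersect with YZ mask (56 set) -- 504 left
V2 y: intersect with XZ mask (38 set) -- 239 left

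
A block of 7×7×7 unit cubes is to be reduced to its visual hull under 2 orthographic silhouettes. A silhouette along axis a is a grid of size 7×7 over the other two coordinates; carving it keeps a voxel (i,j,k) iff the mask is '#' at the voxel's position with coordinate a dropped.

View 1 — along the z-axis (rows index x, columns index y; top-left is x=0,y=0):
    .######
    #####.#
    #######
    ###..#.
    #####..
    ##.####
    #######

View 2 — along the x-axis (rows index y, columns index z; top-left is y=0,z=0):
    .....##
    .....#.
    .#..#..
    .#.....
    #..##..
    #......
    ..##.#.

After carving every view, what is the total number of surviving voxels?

75 voxels

start: 7×7×7 = 343 voxels
after view 1 [z-axis, 41 of 49 cells solid] → remaining = 287
after view 2 [x-axis, 13 of 49 cells solid] → remaining = 75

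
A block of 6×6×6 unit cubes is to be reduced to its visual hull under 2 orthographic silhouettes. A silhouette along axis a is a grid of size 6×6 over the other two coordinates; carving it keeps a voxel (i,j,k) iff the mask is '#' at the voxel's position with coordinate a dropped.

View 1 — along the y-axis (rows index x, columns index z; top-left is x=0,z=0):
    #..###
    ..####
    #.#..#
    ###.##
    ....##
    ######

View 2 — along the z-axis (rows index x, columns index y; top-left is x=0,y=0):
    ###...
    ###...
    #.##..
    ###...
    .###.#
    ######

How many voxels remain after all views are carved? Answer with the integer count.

before carving: 216 voxels (6×6×6)
step 1: project along y, AND mask (24/36) → |grid| = 144
step 2: project along z, AND mask (22/36) → |grid| = 92

92 voxels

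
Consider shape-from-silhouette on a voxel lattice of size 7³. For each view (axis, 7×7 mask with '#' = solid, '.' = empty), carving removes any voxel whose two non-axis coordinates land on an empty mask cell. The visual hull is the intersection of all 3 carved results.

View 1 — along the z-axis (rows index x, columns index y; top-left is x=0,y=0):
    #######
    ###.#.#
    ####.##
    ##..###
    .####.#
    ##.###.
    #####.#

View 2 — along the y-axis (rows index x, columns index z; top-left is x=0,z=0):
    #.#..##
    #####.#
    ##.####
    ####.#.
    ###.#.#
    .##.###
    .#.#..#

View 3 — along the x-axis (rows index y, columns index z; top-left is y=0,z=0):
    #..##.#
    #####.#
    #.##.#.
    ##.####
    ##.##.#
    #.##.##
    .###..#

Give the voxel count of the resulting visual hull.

initial block: 7^3 = 343
V1 z: intersect with XY mask (39 set) -- 273 left
V2 y: intersect with XZ mask (34 set) -- 187 left
V3 x: intersect with YZ mask (34 set) -- 131 left

remaining voxels: 131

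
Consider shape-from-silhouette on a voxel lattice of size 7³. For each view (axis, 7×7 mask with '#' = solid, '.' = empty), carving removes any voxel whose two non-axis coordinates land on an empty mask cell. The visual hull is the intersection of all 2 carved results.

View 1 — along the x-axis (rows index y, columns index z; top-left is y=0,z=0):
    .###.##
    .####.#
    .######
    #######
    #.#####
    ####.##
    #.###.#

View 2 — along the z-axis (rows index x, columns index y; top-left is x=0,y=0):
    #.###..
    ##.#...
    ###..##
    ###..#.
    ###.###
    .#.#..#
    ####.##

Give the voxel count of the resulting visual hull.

initial block: 7^3 = 343
carve view 1 (along x, YZ-mask fill 40/49): 280 voxels remain
carve view 2 (along z, XY-mask fill 31/49): 174 voxels remain

174 voxels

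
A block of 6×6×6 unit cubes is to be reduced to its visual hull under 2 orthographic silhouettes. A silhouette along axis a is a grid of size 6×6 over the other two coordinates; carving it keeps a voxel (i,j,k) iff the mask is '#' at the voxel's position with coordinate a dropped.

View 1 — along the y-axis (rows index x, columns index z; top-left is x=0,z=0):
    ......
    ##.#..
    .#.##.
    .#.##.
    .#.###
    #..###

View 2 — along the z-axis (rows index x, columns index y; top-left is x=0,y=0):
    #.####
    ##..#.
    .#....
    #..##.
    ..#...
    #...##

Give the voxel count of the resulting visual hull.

start: 6×6×6 = 216 voxels
after view 1 [y-axis, 17 of 36 cells solid] → remaining = 102
after view 2 [z-axis, 16 of 36 cells solid] → remaining = 37

|visual hull| = 37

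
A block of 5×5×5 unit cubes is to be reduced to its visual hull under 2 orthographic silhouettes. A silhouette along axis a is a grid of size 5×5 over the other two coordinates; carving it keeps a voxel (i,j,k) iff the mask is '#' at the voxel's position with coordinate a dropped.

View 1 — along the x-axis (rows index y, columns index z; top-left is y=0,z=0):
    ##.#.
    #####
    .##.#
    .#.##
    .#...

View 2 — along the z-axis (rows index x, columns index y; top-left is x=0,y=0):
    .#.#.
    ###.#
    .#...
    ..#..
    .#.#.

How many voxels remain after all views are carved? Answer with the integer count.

36 voxels

initial block: 5^3 = 125
step 1: project along x, AND mask (15/25) → |grid| = 75
step 2: project along z, AND mask (10/25) → |grid| = 36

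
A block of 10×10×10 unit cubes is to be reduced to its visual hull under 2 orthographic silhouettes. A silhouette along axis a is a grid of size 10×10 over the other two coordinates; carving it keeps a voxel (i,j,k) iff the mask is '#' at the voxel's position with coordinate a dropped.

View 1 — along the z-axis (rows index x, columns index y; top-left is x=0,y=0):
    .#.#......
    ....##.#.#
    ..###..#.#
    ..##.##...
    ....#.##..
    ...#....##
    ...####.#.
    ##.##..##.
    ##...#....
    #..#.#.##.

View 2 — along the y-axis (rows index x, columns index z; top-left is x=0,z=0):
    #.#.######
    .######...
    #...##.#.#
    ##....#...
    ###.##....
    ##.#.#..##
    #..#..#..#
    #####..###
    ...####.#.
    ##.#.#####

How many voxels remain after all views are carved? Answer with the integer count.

full grid |V| = 1000
step 1: project along z, AND mask (40/100) → |grid| = 400
step 2: project along y, AND mask (58/100) → |grid| = 233

|visual hull| = 233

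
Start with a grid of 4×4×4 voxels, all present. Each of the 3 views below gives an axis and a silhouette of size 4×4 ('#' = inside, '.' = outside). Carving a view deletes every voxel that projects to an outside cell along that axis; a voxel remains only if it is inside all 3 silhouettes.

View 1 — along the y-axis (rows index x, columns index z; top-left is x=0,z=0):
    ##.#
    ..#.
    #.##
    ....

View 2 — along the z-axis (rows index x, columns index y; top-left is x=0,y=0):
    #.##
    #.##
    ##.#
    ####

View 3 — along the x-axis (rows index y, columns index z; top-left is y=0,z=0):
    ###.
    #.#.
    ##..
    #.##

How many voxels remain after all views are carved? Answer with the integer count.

voxel count = 15

initial block: 4^3 = 64
step 1: project along y, AND mask (7/16) → |grid| = 28
step 2: project along z, AND mask (13/16) → |grid| = 21
step 3: project along x, AND mask (10/16) → |grid| = 15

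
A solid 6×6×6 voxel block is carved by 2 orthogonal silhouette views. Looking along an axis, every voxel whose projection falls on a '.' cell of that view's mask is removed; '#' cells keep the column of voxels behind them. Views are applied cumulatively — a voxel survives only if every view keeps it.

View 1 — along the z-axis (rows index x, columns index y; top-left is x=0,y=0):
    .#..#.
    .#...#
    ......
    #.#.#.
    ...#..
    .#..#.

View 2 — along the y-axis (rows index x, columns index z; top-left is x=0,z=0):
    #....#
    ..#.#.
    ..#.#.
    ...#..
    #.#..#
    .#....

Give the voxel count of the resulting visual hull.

voxel count = 16

start: 6×6×6 = 216 voxels
[1] z-view keeps 10 columns → grid now 60
[2] y-view keeps 11 columns → grid now 16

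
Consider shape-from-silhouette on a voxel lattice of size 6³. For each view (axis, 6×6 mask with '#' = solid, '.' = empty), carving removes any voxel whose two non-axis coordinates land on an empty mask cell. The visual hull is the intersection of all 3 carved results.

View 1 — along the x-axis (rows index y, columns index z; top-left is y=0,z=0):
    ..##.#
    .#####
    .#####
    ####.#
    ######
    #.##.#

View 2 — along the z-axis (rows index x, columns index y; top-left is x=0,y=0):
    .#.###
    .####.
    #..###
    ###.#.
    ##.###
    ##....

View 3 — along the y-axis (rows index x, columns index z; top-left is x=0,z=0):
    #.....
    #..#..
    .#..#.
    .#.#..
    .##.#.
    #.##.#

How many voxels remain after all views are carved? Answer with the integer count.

before carving: 216 voxels (6×6×6)
[1] x-view keeps 28 columns → grid now 168
[2] z-view keeps 23 columns → grid now 109
[3] y-view keeps 14 columns → grid now 35

|visual hull| = 35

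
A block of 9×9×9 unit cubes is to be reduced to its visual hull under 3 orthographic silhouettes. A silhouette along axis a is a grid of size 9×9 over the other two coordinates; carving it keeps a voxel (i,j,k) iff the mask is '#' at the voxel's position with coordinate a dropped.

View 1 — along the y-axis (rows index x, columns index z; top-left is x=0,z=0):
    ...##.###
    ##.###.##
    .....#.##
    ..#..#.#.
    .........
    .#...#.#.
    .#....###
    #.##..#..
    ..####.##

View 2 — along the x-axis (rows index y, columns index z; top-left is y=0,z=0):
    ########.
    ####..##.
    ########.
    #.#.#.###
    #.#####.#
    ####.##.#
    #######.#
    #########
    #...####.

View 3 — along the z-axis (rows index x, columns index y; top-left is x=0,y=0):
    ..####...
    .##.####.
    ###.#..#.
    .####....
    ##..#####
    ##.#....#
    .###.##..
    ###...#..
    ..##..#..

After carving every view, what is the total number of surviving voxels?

120 voxels

initial block: 9^3 = 729
carve view 1 (along y, XZ-mask fill 35/81): 315 voxels remain
carve view 2 (along x, YZ-mask fill 64/81): 238 voxels remain
carve view 3 (along z, XY-mask fill 42/81): 120 voxels remain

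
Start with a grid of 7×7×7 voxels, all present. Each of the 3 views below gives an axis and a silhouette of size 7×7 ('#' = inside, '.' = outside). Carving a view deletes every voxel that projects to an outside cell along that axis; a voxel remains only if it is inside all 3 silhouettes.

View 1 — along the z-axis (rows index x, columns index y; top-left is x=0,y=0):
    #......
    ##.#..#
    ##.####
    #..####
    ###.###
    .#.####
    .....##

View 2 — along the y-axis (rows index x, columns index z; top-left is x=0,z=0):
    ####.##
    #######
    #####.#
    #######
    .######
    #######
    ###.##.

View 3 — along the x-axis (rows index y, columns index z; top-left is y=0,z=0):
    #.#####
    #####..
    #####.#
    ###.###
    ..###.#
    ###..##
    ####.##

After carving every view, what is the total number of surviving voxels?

remaining voxels: 144

start: 7×7×7 = 343 voxels
carve view 1 (along z, XY-mask fill 29/49): 203 voxels remain
carve view 2 (along y, XZ-mask fill 44/49): 186 voxels remain
carve view 3 (along x, YZ-mask fill 38/49): 144 voxels remain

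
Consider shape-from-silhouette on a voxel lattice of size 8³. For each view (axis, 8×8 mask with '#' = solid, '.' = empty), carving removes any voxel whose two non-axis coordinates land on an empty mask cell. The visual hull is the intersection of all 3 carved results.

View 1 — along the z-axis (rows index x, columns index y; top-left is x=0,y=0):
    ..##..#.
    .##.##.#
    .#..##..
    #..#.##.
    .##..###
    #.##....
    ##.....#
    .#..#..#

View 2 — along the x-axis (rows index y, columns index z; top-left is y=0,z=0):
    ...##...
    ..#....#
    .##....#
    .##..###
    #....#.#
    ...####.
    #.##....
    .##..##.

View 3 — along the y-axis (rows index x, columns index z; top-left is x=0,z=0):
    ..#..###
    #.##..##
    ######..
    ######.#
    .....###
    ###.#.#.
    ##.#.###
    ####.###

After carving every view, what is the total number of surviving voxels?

61 voxels

before carving: 512 voxels (8×8×8)
  1. axis=2 (XY plane), |mask|=29  ⇒  voxels=232
  2. axis=0 (YZ plane), |mask|=26  ⇒  voxels=93
  3. axis=1 (XZ plane), |mask|=43  ⇒  voxels=61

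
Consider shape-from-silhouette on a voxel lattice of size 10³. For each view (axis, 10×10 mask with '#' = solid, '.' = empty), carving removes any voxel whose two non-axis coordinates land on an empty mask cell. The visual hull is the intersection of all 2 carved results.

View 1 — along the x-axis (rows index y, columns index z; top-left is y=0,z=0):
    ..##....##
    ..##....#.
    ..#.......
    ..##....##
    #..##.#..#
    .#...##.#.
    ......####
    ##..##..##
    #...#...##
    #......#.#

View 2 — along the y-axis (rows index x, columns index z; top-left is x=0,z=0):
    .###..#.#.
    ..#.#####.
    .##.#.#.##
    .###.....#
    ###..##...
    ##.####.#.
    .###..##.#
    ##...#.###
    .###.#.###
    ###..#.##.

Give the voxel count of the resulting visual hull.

initial block: 10^3 = 1000
carve view 1 (along x, YZ-mask fill 38/100): 380 voxels remain
carve view 2 (along y, XZ-mask fill 58/100): 219 voxels remain

remaining voxels: 219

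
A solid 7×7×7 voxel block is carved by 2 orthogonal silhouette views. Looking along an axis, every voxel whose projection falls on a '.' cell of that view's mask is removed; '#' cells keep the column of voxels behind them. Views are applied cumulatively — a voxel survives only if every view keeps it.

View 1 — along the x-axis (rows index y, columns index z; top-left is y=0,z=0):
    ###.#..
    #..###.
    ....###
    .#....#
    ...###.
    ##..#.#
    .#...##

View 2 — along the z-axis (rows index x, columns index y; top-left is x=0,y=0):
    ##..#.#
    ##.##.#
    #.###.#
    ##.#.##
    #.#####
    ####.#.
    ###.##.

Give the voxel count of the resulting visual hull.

116 voxels

initial block: 7^3 = 343
V1 x: intersect with YZ mask (23 set) -- 161 left
V2 z: intersect with XY mask (35 set) -- 116 left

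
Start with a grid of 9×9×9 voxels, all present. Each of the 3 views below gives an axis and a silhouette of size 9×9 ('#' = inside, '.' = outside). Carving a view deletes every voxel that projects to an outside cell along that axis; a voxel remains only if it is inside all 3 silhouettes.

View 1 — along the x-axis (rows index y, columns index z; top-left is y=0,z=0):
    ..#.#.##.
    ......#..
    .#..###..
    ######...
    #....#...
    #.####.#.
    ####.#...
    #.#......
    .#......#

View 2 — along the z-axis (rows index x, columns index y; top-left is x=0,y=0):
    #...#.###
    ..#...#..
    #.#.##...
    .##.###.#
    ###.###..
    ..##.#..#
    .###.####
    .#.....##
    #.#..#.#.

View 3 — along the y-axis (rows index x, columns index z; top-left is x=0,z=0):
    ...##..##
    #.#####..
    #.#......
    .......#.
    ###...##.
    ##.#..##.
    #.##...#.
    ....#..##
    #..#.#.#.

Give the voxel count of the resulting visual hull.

58 voxels

initial block: 9^3 = 729
V1 x: intersect with YZ mask (32 set) -- 288 left
V2 z: intersect with XY mask (41 set) -- 147 left
V3 y: intersect with XZ mask (34 set) -- 58 left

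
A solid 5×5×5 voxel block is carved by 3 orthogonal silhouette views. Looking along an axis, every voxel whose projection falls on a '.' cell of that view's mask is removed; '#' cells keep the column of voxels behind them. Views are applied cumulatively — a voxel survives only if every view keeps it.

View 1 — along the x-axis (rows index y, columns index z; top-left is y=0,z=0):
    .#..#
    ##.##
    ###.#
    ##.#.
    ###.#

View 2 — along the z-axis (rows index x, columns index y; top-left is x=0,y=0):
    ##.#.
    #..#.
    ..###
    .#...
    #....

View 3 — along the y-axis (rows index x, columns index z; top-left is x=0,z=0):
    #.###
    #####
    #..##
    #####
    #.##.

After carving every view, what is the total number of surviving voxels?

|visual hull| = 21

initial block: 5^3 = 125
V1 x: intersect with YZ mask (17 set) -- 85 left
V2 z: intersect with XY mask (10 set) -- 31 left
V3 y: intersect with XZ mask (20 set) -- 21 left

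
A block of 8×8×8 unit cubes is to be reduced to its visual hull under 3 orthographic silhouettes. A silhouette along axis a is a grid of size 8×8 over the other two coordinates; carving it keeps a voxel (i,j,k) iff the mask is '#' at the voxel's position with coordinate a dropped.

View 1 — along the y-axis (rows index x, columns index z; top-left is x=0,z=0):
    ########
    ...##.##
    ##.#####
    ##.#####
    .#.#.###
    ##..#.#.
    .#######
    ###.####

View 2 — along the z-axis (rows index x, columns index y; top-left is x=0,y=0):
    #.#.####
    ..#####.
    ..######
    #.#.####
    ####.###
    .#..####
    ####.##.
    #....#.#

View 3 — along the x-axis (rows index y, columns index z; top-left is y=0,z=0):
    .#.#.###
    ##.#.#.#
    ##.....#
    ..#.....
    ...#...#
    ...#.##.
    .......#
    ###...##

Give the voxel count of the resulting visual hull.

start: 8×8×8 = 512 voxels
[1] y-view keeps 49 columns → grid now 392
[2] z-view keeps 44 columns → grid now 270
[3] x-view keeps 25 columns → grid now 107

voxel count = 107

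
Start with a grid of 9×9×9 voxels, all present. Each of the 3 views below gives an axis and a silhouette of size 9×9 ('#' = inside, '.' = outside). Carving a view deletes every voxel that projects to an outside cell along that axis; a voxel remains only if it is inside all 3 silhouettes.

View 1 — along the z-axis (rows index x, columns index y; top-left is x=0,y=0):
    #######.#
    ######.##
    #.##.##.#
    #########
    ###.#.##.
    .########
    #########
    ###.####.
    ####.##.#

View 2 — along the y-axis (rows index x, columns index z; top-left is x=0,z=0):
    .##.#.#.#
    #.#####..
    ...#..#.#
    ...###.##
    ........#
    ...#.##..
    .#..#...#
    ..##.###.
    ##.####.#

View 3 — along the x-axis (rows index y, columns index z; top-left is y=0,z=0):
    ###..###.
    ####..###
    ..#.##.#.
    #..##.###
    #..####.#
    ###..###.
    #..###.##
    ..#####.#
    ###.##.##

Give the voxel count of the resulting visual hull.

|visual hull| = 187

start: 9×9×9 = 729 voxels
[1] z-view keeps 68 columns → grid now 612
[2] y-view keeps 38 columns → grid now 292
[3] x-view keeps 54 columns → grid now 187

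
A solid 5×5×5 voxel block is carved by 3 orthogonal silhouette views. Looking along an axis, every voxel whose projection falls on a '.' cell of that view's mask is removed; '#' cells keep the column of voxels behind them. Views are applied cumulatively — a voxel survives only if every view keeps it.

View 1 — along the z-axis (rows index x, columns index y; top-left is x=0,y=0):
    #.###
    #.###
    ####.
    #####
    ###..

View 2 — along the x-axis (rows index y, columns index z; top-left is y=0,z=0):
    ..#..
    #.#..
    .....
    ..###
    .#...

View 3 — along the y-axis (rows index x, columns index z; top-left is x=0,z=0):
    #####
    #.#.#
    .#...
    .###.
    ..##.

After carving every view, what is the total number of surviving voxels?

start: 5×5×5 = 125 voxels
step 1: project along z, AND mask (20/25) → |grid| = 100
step 2: project along x, AND mask (7/25) → |grid| = 26
step 3: project along y, AND mask (14/25) → |grid| = 15

voxel count = 15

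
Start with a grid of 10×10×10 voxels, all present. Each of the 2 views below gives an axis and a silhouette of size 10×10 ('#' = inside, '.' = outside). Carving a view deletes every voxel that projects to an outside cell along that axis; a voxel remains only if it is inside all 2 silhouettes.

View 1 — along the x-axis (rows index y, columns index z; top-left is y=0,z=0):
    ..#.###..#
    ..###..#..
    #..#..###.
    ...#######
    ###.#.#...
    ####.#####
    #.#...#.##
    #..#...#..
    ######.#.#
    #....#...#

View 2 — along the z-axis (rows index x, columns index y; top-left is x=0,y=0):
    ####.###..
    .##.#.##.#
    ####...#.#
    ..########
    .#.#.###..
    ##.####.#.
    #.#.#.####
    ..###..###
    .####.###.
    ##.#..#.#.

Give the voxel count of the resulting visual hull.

remaining voxels: 337

start: 10×10×10 = 1000 voxels
  1. axis=0 (YZ plane), |mask|=54  ⇒  voxels=540
  2. axis=2 (XY plane), |mask|=64  ⇒  voxels=337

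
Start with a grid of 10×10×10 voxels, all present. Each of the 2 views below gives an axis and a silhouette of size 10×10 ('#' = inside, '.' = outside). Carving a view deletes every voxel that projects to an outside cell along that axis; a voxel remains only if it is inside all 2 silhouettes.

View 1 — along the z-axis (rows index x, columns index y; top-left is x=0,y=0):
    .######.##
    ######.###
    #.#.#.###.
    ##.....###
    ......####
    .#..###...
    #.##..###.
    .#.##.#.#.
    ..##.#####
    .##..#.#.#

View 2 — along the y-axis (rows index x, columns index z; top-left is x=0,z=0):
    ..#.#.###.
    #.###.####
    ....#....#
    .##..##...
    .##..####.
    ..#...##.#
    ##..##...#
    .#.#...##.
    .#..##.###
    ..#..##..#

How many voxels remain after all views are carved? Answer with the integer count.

296 voxels

initial block: 10^3 = 1000
[1] z-view keeps 59 columns → grid now 590
[2] y-view keeps 48 columns → grid now 296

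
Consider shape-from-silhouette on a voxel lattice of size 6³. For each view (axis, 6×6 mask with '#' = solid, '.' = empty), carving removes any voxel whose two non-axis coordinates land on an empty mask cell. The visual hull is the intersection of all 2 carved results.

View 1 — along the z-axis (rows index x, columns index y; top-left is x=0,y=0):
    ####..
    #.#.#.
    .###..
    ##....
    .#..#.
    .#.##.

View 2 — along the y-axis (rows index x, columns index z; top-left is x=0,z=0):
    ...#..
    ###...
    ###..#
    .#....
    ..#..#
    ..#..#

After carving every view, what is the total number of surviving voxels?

remaining voxels: 37

initial block: 6^3 = 216
V1 z: intersect with XY mask (17 set) -- 102 left
V2 y: intersect with XZ mask (13 set) -- 37 left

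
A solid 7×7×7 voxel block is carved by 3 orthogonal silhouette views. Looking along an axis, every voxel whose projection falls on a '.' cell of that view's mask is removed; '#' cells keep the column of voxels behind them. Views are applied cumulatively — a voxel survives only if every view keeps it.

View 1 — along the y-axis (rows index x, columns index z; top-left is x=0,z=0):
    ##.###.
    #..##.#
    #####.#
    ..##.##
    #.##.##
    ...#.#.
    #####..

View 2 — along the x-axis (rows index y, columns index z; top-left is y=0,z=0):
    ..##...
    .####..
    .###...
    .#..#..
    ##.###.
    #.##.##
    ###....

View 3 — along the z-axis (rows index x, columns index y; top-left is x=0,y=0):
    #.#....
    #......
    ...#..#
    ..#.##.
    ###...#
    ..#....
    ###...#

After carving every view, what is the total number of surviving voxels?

remaining voxels: 38

start: 7×7×7 = 343 voxels
V1 y: intersect with XZ mask (31 set) -- 217 left
V2 x: intersect with YZ mask (24 set) -- 109 left
V3 z: intersect with XY mask (17 set) -- 38 left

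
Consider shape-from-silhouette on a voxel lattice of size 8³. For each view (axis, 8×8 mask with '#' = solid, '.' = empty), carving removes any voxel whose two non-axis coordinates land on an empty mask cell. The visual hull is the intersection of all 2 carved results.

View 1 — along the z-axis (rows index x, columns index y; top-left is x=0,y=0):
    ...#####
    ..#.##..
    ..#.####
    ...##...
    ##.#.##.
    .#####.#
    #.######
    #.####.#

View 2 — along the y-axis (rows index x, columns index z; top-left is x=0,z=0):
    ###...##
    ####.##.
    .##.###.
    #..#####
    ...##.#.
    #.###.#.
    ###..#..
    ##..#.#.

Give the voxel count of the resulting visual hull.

start: 8×8×8 = 512 voxels
  1. axis=2 (XY plane), |mask|=39  ⇒  voxels=312
  2. axis=1 (XZ plane), |mask|=38  ⇒  voxels=177

177 voxels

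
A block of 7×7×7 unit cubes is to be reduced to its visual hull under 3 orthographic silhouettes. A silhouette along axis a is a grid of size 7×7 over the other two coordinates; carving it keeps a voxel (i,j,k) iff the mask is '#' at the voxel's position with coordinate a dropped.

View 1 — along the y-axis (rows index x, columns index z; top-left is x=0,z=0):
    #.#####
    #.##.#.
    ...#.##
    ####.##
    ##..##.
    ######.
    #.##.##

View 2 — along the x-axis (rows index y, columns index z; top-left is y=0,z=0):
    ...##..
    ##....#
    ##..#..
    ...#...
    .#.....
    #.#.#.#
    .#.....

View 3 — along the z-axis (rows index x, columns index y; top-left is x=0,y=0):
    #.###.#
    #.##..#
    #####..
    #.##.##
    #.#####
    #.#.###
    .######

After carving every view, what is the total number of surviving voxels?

before carving: 343 voxels (7×7×7)
[1] y-view keeps 34 columns → grid now 238
[2] x-view keeps 15 columns → grid now 64
[3] z-view keeps 36 columns → grid now 44

voxel count = 44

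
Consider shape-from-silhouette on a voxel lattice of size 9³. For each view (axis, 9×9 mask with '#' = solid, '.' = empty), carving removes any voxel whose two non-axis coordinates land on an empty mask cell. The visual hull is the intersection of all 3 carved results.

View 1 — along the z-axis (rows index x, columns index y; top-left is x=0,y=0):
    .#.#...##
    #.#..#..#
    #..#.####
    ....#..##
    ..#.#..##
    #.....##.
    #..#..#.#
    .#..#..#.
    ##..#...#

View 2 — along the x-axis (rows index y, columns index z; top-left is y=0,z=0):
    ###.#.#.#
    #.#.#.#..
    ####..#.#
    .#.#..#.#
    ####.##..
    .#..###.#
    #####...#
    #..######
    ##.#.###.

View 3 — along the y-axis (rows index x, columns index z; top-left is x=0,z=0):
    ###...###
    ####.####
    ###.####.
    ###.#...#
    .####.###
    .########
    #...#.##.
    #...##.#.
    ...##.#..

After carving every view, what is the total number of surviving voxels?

|visual hull| = 127

start: 9×9×9 = 729 voxels
  1. axis=2 (XY plane), |mask|=35  ⇒  voxels=315
  2. axis=0 (YZ plane), |mask|=50  ⇒  voxels=202
  3. axis=1 (XZ plane), |mask|=52  ⇒  voxels=127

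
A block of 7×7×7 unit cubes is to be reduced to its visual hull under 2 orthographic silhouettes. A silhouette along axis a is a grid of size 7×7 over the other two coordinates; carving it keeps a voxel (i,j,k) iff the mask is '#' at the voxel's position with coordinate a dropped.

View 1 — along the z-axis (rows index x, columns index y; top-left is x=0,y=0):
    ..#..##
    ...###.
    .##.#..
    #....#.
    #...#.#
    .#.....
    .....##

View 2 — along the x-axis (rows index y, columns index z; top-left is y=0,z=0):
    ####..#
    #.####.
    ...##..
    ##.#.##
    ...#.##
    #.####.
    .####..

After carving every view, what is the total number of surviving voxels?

voxel count = 70

before carving: 343 voxels (7×7×7)
after view 1 [z-axis, 17 of 49 cells solid] → remaining = 119
after view 2 [x-axis, 29 of 49 cells solid] → remaining = 70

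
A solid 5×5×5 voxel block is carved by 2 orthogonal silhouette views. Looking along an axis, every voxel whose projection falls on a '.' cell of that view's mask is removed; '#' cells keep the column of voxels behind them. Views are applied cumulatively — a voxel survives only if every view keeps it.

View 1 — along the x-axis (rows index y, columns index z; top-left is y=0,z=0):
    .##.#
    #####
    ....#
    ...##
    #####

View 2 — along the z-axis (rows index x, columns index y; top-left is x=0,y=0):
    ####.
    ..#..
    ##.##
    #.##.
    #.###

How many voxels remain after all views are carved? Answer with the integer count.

voxel count = 44

start: 5×5×5 = 125 voxels
step 1: project along x, AND mask (16/25) → |grid| = 80
step 2: project along z, AND mask (16/25) → |grid| = 44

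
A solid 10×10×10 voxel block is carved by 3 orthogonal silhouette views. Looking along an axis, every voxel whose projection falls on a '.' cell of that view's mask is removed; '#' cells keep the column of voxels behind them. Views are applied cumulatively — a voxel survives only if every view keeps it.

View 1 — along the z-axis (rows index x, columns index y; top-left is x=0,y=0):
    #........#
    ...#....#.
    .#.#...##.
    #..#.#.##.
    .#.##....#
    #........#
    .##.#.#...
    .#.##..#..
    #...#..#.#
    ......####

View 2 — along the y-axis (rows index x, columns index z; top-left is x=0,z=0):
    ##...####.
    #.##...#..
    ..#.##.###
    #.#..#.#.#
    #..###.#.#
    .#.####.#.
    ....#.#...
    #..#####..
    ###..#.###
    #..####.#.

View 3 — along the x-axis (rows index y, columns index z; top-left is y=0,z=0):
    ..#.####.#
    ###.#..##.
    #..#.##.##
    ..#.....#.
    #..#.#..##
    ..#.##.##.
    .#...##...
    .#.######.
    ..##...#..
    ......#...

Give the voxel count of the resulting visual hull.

78 voxels

start: 10×10×10 = 1000 voxels
carve view 1 (along z, XY-mask fill 35/100): 350 voxels remain
carve view 2 (along y, XZ-mask fill 54/100): 189 voxels remain
carve view 3 (along x, YZ-mask fill 44/100): 78 voxels remain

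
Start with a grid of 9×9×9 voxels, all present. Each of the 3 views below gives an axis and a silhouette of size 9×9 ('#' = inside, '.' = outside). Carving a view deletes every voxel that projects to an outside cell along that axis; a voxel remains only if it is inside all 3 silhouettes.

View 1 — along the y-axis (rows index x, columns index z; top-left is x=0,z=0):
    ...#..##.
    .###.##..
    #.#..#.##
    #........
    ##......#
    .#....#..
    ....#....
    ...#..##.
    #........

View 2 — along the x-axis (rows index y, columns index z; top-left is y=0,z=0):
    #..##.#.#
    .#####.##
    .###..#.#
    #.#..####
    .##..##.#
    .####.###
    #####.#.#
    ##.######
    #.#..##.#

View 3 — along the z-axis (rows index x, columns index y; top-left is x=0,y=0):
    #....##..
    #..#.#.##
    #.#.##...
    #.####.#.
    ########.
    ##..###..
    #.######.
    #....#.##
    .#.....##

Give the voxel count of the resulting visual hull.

77 voxels

initial block: 9^3 = 729
V1 y: intersect with XZ mask (24 set) -- 216 left
V2 x: intersect with YZ mask (55 set) -- 147 left
V3 z: intersect with XY mask (45 set) -- 77 left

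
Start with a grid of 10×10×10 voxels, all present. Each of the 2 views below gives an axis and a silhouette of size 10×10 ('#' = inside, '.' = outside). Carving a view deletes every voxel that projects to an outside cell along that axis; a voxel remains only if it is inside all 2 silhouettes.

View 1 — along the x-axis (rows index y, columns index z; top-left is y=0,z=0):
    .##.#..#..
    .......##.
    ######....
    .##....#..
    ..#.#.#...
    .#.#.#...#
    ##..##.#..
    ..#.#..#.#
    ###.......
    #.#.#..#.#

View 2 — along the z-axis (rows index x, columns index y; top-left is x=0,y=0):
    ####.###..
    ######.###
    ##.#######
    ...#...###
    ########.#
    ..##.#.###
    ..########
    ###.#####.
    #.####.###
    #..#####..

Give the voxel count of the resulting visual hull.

full grid |V| = 1000
  1. axis=0 (YZ plane), |mask|=39  ⇒  voxels=390
  2. axis=2 (XY plane), |mask|=74  ⇒  voxels=290

|visual hull| = 290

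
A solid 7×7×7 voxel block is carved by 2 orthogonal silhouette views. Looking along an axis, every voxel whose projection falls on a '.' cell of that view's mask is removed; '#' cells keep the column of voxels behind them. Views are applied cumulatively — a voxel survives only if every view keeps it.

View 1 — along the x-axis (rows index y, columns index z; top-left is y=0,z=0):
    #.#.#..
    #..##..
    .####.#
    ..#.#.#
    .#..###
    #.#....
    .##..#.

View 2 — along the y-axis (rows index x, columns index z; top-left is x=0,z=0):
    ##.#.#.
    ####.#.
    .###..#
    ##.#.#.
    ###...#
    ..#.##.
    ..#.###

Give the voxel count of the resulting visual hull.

full grid |V| = 343
[1] x-view keeps 23 columns → grid now 161
[2] y-view keeps 28 columns → grid now 89

remaining voxels: 89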